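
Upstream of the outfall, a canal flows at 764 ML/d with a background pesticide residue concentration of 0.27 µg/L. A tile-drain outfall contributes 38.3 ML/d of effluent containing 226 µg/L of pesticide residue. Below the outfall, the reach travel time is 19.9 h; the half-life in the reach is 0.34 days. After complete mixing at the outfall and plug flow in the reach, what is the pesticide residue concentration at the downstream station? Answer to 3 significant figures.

2.04 µg/L

After mixing, C = (764.0·0.2700 + 38.30·226.0) / 802.3 = 8862/802.3 = 11.05 µg/L.
Half-life 0.34 d → k = ln 2 / 0.34 = 2.039 d⁻¹.
First-order decay: C = 11.05·exp(−k·t) = 11.05·0.1844 = 2.037 µg/L.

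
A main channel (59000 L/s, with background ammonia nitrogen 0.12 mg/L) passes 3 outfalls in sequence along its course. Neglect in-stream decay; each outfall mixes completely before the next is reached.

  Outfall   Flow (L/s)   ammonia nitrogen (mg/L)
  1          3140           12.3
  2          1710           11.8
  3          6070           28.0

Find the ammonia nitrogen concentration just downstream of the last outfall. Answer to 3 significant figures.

After outfall 1: Q = 59000 + 3140 = 62140 L/s; C = (59000·0.1200 + 3140·12.30)/62140 = 0.7355 mg/L.
After outfall 2: Q = 62140 + 1710 = 63850 L/s; C = (62140·0.7355 + 1710·11.80)/63850 = 1.032 mg/L.
After outfall 3: Q = 63850 + 6070 = 69920 L/s; C = (63850·1.032 + 6070·28.00)/69920 = 3.373 mg/L.

3.37 mg/L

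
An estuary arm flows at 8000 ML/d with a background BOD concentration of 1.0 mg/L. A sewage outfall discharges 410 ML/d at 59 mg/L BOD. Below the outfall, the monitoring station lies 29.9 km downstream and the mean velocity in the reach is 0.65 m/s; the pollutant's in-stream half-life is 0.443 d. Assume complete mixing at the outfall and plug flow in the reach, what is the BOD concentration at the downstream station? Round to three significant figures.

Conservation of mass: C = (8000·1.000 + 410.0·59.00) / 8410 = 32190/8410 = 3.828 mg/L.
Travel time t = 29.9·1000 / 0.65 = 46000 s = 12.78 h.
Half-life 0.443 d → k = ln 2 / 0.443 = 1.565 d⁻¹.
After decay, C = 3.828 × e^(−kt) = 3.828 × 0.4347 = 1.664 mg/L.

1.66 mg/L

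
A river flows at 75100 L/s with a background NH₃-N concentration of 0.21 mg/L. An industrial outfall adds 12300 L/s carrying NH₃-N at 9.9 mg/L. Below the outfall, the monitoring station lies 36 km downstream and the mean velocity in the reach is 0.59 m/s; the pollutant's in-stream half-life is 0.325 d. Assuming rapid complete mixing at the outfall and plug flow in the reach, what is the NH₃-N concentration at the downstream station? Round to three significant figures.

Flow-weighted average: C = (75100·0.2100 + 12300·9.900) / 87400 = 137500/87400 = 1.574 mg/L.
Travel time t = 36·1000 / 0.59 = 61020 s = 16.95 h.
Half-life 0.325 d → k = ln 2 / 0.325 = 2.133 d⁻¹.
Applying C = C₀e^(−kt): 1.574 × 0.2218 = 0.3490 mg/L.

0.349 mg/L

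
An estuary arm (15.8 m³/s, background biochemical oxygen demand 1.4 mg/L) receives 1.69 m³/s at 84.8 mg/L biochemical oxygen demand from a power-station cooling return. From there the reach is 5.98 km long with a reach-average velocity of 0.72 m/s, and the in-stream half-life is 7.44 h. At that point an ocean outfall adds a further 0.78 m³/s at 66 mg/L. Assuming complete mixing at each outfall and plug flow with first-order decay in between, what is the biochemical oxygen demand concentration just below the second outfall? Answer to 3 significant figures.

10.1 mg/L

After mixing, C = (15.80·1.400 + 1.690·84.80) / 17.49 = 165.4/17.49 = 9.459 mg/L; combined flow 17.49 m³/s.
Travel time t = 5.98·1000 / 0.72 = 8306 s = 2.307 h.
Half-life 7.44 h → k = ln 2 / 7.44 = 0.09316 h⁻¹ = 2.236 d⁻¹.
After decay, C = 9.459 × e^(−kt) = 9.459 × 0.8066 = 7.629 mg/L.
At the second outfall, C = (17.49·7.629 + 0.7800·66.00) / (17.49 + 0.7800) = 10.12 mg/L.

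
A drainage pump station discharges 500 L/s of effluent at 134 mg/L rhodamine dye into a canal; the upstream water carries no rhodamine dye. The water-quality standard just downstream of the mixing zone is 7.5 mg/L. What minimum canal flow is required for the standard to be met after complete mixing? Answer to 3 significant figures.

8430 L/s

Set C_mix = 7.5: (Q·0 + 500.0·134.0) / (Q + 500.0) = 7.5
→ Q = 500.0·(134.0 − 7.5)/(7.5 − 0) = 8433 L/s.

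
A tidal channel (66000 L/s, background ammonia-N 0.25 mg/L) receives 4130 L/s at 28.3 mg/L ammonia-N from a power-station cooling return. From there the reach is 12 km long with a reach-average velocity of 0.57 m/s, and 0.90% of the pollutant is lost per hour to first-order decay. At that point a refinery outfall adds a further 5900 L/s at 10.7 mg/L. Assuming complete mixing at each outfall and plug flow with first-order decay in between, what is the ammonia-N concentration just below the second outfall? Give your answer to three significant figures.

2.49 mg/L

Mixed concentration C = ΣQC/ΣQ = (66000·0.2500 + 4130·28.30) / 70130 = 133400/70130 = 1.902 mg/L; combined flow 70130 L/s.
Travel time t = 12·1000 / 0.57 = 21050 s = 5.848 h.
0.90%/h lost → k = −ln(1 − 0.009) = 0.009041 h⁻¹.
After decay, C = 1.902 × e^(−kt) = 1.902 × 0.9485 = 1.804 mg/L.
Second outfall: C = (70130·1.804 + 5900·10.70)/76030 = 2.494 mg/L.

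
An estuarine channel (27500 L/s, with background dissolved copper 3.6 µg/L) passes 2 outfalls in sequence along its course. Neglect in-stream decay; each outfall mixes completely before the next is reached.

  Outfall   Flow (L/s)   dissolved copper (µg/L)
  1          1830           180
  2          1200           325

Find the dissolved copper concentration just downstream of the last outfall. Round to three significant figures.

26.8 µg/L

Outfall 1: combined Q = 29330 L/s; C = (27500·3.600 + 1830·180.0)/29330 = 14.61 µg/L.
Outfall 2: combined Q = 30530 L/s; C = (29330·14.61 + 1200·325.0)/30530 = 26.81 µg/L.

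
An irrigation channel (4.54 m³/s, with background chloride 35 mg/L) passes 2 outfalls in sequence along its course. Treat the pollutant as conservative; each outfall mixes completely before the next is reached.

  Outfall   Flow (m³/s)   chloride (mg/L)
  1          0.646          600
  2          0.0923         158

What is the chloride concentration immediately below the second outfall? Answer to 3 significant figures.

106 mg/L

Below outfall 1: Q → 5.186 m³/s, C = (4.540·35.00 + 0.6460·600.0)/5.186 = 105.4 mg/L.
Below outfall 2: Q → 5.278 m³/s, C = (5.186·105.4 + 0.09230·158.0)/5.278 = 106.3 mg/L.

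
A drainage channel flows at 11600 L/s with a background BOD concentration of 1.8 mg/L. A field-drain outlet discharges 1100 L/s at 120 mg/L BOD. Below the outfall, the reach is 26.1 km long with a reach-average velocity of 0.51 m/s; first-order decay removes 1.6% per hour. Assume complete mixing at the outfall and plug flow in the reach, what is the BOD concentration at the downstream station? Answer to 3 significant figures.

Mixed concentration C = ΣQC/ΣQ = (11600·1.800 + 1100·120.0) / 12700 = 152900/12700 = 12.04 mg/L.
Travel time t = 26.1·1000 / 0.51 = 51180 s = 14.22 h.
1.6%/h lost → k = −ln(1 − 0.016) = 0.01613 h⁻¹.
Decay over the reach: 12.04·exp(−kt) = 12.04·0.7951 = 9.571 mg/L.

9.57 mg/L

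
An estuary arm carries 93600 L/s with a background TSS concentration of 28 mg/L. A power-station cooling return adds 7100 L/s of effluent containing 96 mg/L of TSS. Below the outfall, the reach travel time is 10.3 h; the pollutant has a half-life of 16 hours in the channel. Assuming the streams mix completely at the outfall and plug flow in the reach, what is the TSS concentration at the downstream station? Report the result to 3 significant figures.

Mass balance: C = (93600·28.00 + 7100·96.00) / 100700 = 3302000/100700 = 32.79 mg/L.
Half-life 16 h → k = ln 2 / 16 = 0.04332 h⁻¹ = 1.040 d⁻¹.
After decay, C = 32.79 × e^(−kt) = 32.79 × 0.6400 = 20.99 mg/L.

21.0 mg/L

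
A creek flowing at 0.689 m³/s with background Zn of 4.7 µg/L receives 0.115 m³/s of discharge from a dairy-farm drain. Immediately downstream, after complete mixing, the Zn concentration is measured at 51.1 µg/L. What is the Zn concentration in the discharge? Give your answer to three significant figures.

329 µg/L

Mass balance: 0.6890·4.700 + 0.1150·Cₑ = 0.8040·51.10
→ Cₑ = (0.8040·51.10 − 0.6890·4.700) / 0.1150 = 329.1 µg/L.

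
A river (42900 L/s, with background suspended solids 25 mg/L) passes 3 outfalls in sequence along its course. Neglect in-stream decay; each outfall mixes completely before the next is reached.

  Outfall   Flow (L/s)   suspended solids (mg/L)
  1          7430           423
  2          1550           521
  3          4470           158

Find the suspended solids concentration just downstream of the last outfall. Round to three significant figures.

Below outfall 1: Q → 50330 L/s, C = (42900·25.00 + 7430·423.0)/50330 = 83.76 mg/L.
Below outfall 2: Q → 51880 L/s, C = (50330·83.76 + 1550·521.0)/51880 = 96.82 mg/L.
Below outfall 3: Q → 56350 L/s, C = (51880·96.82 + 4470·158.0)/56350 = 101.7 mg/L.

102 mg/L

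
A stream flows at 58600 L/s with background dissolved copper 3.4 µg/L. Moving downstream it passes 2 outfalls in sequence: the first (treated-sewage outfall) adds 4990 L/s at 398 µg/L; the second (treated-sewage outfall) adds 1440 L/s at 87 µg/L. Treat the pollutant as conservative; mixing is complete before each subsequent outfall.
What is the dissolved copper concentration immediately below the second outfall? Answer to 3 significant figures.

After outfall 1: Q = 58600 + 4990 = 63590 L/s; C = (58600·3.400 + 4990·398.0)/63590 = 34.36 µg/L.
After outfall 2: Q = 63590 + 1440 = 65030 L/s; C = (63590·34.36 + 1440·87.00)/65030 = 35.53 µg/L.

35.5 µg/L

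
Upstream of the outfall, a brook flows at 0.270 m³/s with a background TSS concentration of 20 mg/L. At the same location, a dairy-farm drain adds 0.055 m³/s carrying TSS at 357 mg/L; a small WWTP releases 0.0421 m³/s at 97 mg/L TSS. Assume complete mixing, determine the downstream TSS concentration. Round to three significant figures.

Mixed concentration C = ΣQC/ΣQ = (0.2700·20.00 + 0.05500·357.0 + 0.04210·97.00) / 0.3671 = 29.12/0.3671 = 79.32 mg/L.

79.3 mg/L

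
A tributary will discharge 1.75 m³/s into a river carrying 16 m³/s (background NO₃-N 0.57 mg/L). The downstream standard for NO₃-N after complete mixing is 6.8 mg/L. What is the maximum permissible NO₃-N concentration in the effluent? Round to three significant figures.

At the limit, (Qr·Cr + Qe·Cₑ)/(Qr + Qe) = 6.8:
Cₑ = (17.75·6.8 − 16.00·0.5700) / 1.750 = 63.76 mg/L.

63.8 mg/L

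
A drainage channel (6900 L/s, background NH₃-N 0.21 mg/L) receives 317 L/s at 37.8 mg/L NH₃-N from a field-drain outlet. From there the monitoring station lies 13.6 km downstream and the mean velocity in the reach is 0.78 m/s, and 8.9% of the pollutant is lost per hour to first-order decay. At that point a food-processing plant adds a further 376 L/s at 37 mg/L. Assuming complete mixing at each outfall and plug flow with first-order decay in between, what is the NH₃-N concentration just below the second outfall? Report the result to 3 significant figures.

After mixing, C = (6900·0.2100 + 317.0·37.80) / 7217 = 13430/7217 = 1.861 mg/L; combined flow 7217 L/s.
Travel time t = 13.6·1000 / 0.78 = 17440 s = 4.843 h.
8.9%/h lost → k = −ln(1 − 0.089) = 0.09321 h⁻¹.
After decay, C = 1.861 × e^(−kt) = 1.861 × 0.6367 = 1.185 mg/L.
Second outfall: C = (7217·1.185 + 376.0·37.00)/7593 = 2.959 mg/L.

2.96 mg/L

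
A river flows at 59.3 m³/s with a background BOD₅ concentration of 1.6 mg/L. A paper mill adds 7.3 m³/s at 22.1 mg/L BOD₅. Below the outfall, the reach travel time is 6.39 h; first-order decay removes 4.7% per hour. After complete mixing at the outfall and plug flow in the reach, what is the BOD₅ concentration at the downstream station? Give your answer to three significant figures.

2.83 mg/L

Flow-weighted average: C = (59.30·1.600 + 7.300·22.10) / 66.60 = 256.2/66.60 = 3.847 mg/L.
4.7%/h lost → k = −ln(1 − 0.047) = 0.04814 h⁻¹.
First-order decay: C = 3.847·exp(−k·t) = 3.847·0.7352 = 2.828 mg/L.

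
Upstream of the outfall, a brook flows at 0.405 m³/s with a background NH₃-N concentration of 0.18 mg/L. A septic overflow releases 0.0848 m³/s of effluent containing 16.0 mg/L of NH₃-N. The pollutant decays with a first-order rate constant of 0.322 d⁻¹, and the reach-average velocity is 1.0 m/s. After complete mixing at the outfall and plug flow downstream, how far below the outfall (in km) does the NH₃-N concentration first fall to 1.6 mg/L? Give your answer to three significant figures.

161 km

Mixed concentration C = ΣQC/ΣQ = (0.4050·0.1800 + 0.08480·16.00) / 0.4898 = 1.430/0.4898 = 2.919 mg/L.
Set 2.919·exp(−k·t) = 1.6 → t = ln(2.919/1.6)/k = 161300 s = 44.81 h.
Distance = v·t = 1.0·161300 = 161300 m = 161.3 km.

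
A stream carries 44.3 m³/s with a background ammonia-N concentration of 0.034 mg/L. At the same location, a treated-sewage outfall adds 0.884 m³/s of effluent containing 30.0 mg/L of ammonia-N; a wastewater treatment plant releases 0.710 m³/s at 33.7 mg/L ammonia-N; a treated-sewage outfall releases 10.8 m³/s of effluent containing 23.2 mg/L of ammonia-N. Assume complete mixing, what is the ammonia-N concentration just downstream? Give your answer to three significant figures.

Mass balance: C = (44.30·0.03400 + 0.8840·30.00 + 0.7100·33.70 + 10.80·23.20) / 56.69 = 302.5/56.69 = 5.336 mg/L.

5.34 mg/L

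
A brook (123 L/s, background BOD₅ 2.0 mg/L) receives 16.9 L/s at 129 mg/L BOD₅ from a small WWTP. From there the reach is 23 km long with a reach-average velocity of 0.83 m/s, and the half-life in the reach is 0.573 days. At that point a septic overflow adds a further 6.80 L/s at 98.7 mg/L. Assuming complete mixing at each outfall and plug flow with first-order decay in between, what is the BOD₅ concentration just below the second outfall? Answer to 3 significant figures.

Mass balance: C = (123.0·2.000 + 16.90·129.0) / 139.9 = 2426/139.9 = 17.34 mg/L; combined flow 139.9 L/s.
Travel time t = 23·1000 / 0.83 = 27710 s = 7.697 h.
Half-life 0.573 d → k = ln 2 / 0.573 = 1.210 d⁻¹.
Applying C = C₀e^(−kt): 17.34 × 0.6784 = 11.77 mg/L.
Second outfall: C = (139.9·11.77 + 6.800·98.70)/146.7 = 15.79 mg/L.

15.8 mg/L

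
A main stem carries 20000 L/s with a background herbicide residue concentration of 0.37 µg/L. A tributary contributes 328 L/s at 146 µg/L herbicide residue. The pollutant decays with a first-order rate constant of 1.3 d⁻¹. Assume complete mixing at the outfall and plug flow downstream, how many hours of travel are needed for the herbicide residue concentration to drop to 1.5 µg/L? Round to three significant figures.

11.0 h

Mixed concentration C = ΣQC/ΣQ = (20000·0.3700 + 328.0·146.0) / 20330 = 55290/20330 = 2.720 µg/L.
2.720·exp(−k·t) = 1.5 → t = ln(2.720/1.5)/k = 39550 s = 10.99 h.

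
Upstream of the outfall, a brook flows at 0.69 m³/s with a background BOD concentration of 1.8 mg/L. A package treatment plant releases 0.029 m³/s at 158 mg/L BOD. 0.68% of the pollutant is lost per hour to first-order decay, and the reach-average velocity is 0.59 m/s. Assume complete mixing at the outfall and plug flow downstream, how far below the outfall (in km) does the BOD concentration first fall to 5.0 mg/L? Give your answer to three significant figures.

150 km

Mixed concentration C = ΣQC/ΣQ = (0.6900·1.800 + 0.02900·158.0) / 0.7190 = 5.824/0.7190 = 8.100 mg/L.
0.68%/h lost → k = −ln(1 − 0.0068) = 0.006823 h⁻¹.
Set 8.100·exp(−k·t) = 5.0 → t = ln(8.100/5.0)/k = 254500 s = 70.71 h.
Distance = v·t = 0.59·254500 = 150200 m = 150.2 km.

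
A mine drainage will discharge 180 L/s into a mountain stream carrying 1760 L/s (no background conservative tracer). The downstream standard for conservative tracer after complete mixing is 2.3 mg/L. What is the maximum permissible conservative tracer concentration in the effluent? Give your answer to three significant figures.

At the limit, (Qr·Cr + Qe·Cₑ)/(Qr + Qe) = 2.3:
Cₑ = (1940·2.3 − 1760·0) / 180.0 = 24.79 mg/L.

24.8 mg/L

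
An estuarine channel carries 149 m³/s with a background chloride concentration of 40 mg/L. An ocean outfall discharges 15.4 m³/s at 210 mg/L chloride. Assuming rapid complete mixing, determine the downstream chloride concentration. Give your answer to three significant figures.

Mass balance: C = (149.0·40.00 + 15.40·210.0) / 164.4 = 9194/164.4 = 55.92 mg/L.

55.9 mg/L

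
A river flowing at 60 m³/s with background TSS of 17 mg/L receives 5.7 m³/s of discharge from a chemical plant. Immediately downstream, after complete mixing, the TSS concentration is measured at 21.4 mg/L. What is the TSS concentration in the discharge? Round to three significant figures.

Mass balance: 60.00·17.00 + 5.700·Cₑ = 65.70·21.40
→ Cₑ = (65.70·21.40 − 60.00·17.00) / 5.700 = 67.72 mg/L.

67.7 mg/L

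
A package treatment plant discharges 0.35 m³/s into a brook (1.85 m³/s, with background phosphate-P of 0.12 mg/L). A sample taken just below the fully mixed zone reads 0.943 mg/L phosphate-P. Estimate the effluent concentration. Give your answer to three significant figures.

Mass balance: 1.850·0.1200 + 0.3500·Cₑ = 2.200·0.9430
→ Cₑ = (2.200·0.9430 − 1.850·0.1200) / 0.3500 = 5.293 mg/L.

5.29 mg/L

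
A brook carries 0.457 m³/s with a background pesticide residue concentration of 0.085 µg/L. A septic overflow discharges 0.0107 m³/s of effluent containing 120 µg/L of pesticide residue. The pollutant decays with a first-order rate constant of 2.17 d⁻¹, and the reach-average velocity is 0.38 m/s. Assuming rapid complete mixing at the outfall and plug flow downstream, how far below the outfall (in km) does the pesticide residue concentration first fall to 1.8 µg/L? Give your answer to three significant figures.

6.84 km

Mixed concentration C = ΣQC/ΣQ = (0.4570·0.08500 + 0.01070·120.0) / 0.4677 = 1.323/0.4677 = 2.828 µg/L.
Set 2.828·exp(−k·t) = 1.8 → t = ln(2.828/1.8)/k = 17990 s = 4.998 h.
Distance = v·t = 0.38·17990 = 6838 m = 6.838 km.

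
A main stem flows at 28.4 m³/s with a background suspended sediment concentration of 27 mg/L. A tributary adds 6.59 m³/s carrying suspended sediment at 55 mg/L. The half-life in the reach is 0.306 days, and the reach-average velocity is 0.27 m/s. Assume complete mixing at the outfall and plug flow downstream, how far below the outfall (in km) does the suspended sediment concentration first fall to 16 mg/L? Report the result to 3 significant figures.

After mixing, C = (28.40·27.00 + 6.590·55.00) / 34.99 = 1129/34.99 = 32.27 mg/L.
Half-life 0.306 d → k = ln 2 / 0.306 = 2.265 d⁻¹.
Set 32.27·exp(−k·t) = 16 → t = ln(32.27/16)/k = 26760 s = 7.434 h.
Distance = v·t = 0.27·26760 = 7226 m = 7.226 km.

7.23 km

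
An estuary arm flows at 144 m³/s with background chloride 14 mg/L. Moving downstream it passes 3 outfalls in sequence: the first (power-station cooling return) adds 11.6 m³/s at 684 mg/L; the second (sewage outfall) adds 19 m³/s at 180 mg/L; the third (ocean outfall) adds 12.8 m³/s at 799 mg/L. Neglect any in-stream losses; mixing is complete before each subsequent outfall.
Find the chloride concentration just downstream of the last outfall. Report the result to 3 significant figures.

Below outfall 1: Q → 155.6 m³/s, C = (144.0·14.00 + 11.60·684.0)/155.6 = 63.95 mg/L.
Below outfall 2: Q → 174.6 m³/s, C = (155.6·63.95 + 19.00·180.0)/174.6 = 76.58 mg/L.
Below outfall 3: Q → 187.4 m³/s, C = (174.6·76.58 + 12.80·799.0)/187.4 = 125.9 mg/L.

126 mg/L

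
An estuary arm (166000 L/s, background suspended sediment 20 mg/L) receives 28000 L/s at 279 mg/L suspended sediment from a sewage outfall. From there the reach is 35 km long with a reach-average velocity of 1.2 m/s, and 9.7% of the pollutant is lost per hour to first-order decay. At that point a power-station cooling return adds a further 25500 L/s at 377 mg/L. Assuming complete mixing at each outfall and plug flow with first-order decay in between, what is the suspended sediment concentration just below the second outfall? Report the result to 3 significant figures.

Mass balance: C = (166000·20.00 + 28000·279.0) / 194000 = 11130000/194000 = 57.38 mg/L; combined flow 194000 L/s.
Travel time t = 35·1000 / 1.2 = 29170 s = 8.102 h.
9.7%/h lost → k = −ln(1 − 0.097) = 0.1020 h⁻¹.
After decay, C = 57.38 × e^(−kt) = 57.38 × 0.4375 = 25.10 mg/L.
At the second outfall, C = (194000·25.10 + 25500·377.0) / (194000 + 25500) = 65.99 mg/L.

66.0 mg/L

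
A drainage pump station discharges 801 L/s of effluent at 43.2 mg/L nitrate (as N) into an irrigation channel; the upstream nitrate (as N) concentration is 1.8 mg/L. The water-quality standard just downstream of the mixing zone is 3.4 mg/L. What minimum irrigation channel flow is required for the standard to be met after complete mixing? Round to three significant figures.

19900 L/s

Set C_mix = 3.4: (Q·1.800 + 801.0·43.20) / (Q + 801.0) = 3.4
→ Q = 801.0·(43.20 − 3.4)/(3.4 − 1.800) = 19920 L/s.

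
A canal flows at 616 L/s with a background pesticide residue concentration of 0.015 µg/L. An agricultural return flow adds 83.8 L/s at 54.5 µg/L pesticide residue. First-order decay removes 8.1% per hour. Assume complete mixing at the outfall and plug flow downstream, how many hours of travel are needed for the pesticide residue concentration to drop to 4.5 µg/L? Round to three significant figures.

Mass balance: C = (616.0·0.01500 + 83.80·54.50) / 699.8 = 4576/699.8 = 6.539 µg/L.
8.1%/h lost → k = −ln(1 − 0.081) = 0.08447 h⁻¹.
6.539·exp(−k·t) = 4.5 → t = ln(6.539/4.5)/k = 15930 s = 4.425 h.

4.43 h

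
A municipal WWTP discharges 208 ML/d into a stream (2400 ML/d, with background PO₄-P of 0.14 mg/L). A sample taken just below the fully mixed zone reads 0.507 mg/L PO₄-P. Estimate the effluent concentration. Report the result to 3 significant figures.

4.74 mg/L

Mass balance: 2400·0.1400 + 208.0·Cₑ = 2608·0.5070
→ Cₑ = (2608·0.5070 − 2400·0.1400) / 208.0 = 4.742 mg/L.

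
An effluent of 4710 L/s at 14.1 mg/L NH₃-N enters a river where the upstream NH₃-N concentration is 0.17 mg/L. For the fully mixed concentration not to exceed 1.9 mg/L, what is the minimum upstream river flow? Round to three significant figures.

33200 L/s

Set C_mix = 1.9: (Q·0.1700 + 4710·14.10) / (Q + 4710) = 1.9
→ Q = 4710·(14.10 − 1.9)/(1.9 − 0.1700) = 33220 L/s.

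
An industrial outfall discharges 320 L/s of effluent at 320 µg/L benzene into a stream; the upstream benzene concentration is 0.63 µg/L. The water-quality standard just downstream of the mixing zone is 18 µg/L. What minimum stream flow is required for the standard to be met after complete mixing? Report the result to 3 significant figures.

Set C_mix = 18: (Q·0.6300 + 320.0·320.0) / (Q + 320.0) = 18
→ Q = 320.0·(320.0 − 18)/(18 − 0.6300) = 5564 L/s.

5560 L/s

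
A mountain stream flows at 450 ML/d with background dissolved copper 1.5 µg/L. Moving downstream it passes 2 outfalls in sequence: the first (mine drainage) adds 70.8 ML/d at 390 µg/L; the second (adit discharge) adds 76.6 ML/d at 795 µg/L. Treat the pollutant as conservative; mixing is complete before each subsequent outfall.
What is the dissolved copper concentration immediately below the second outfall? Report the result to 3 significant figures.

Below outfall 1: Q → 520.8 ML/d, C = (450.0·1.500 + 70.80·390.0)/520.8 = 54.31 µg/L.
Below outfall 2: Q → 597.4 ML/d, C = (520.8·54.31 + 76.60·795.0)/597.4 = 149.3 µg/L.

149 µg/L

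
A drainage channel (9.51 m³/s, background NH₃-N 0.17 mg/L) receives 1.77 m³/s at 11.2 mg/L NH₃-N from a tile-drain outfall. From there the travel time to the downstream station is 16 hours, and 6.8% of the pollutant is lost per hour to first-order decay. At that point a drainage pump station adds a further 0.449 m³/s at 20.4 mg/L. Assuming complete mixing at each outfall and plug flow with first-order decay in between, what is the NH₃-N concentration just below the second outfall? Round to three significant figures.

1.37 mg/L

Conservation of mass: C = (9.510·0.1700 + 1.770·11.20) / 11.28 = 21.44/11.28 = 1.901 mg/L; combined flow 11.28 m³/s.
6.8%/h lost → k = −ln(1 − 0.068) = 0.07042 h⁻¹.
Decay over the reach: 1.901·exp(−kt) = 1.901·0.3241 = 0.6160 mg/L.
Second outfall: C = (11.28·0.6160 + 0.4490·20.40)/11.73 = 1.373 mg/L.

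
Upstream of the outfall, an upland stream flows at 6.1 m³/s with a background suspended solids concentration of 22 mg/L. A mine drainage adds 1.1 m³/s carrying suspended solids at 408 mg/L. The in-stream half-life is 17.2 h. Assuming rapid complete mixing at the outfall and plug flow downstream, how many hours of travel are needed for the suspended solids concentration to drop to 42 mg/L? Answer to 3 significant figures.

After mixing, C = (6.100·22.00 + 1.100·408.0) / 7.200 = 583.0/7.200 = 80.97 mg/L.
Half-life 17.2 h → k = ln 2 / 17.2 = 0.04030 h⁻¹ = 0.9672 d⁻¹.
80.97·exp(−k·t) = 42 → t = ln(80.97/42)/k = 58640 s = 16.29 h.

16.3 h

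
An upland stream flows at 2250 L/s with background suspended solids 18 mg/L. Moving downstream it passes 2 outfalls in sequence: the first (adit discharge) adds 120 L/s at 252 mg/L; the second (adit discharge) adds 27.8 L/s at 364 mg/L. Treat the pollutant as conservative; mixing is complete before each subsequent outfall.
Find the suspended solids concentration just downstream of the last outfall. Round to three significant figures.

After outfall 1: Q = 2250 + 120.0 = 2370 L/s; C = (2250·18.00 + 120.0·252.0)/2370 = 29.85 mg/L.
After outfall 2: Q = 2370 + 27.80 = 2398 L/s; C = (2370·29.85 + 27.80·364.0)/2398 = 33.72 mg/L.

33.7 mg/L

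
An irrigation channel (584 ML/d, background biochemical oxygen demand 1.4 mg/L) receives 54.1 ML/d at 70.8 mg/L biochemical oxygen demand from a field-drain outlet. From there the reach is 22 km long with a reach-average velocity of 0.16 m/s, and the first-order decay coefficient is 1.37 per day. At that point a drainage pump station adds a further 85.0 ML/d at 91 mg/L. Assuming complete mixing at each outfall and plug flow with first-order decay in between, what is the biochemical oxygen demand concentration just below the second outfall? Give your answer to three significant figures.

Mixed concentration C = ΣQC/ΣQ = (584.0·1.400 + 54.10·70.80) / 638.1 = 4648/638.1 = 7.284 mg/L; combined flow 638.1 ML/d.
Travel time t = 22·1000 / 0.16 = 137500 s = 38.19 h.
Applying C = C₀e^(−kt): 7.284 × 0.1130 = 0.8232 mg/L.
At the second outfall, C = (638.1·0.8232 + 85.00·91.00) / (638.1 + 85.00) = 11.42 mg/L.

11.4 mg/L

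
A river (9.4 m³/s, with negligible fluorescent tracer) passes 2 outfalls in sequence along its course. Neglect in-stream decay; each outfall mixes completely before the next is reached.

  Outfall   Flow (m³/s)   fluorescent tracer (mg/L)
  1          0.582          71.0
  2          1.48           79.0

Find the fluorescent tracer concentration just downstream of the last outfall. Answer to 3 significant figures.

After outfall 1: Q = 9.400 + 0.5820 = 9.982 m³/s; C = (9.400·0 + 0.5820·71.00)/9.982 = 4.140 mg/L.
After outfall 2: Q = 9.982 + 1.480 = 11.46 m³/s; C = (9.982·4.140 + 1.480·79.00)/11.46 = 13.81 mg/L.

13.8 mg/L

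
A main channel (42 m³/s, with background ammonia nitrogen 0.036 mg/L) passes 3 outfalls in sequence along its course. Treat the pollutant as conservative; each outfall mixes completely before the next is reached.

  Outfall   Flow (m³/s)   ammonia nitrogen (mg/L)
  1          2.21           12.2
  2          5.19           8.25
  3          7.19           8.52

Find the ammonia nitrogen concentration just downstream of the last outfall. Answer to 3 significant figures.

Below outfall 1: Q → 44.21 m³/s, C = (42.00·0.03600 + 2.210·12.20)/44.21 = 0.6441 mg/L.
Below outfall 2: Q → 49.40 m³/s, C = (44.21·0.6441 + 5.190·8.250)/49.40 = 1.443 mg/L.
Below outfall 3: Q → 56.59 m³/s, C = (49.40·1.443 + 7.190·8.520)/56.59 = 2.342 mg/L.

2.34 mg/L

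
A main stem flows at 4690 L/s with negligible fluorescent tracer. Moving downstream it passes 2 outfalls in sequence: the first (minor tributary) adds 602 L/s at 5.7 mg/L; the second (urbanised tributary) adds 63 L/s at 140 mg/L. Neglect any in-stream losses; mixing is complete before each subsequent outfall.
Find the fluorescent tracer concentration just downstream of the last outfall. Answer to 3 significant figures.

2.29 mg/L

Below outfall 1: Q → 5292 L/s, C = (4690·0 + 602.0·5.700)/5292 = 0.6484 mg/L.
Below outfall 2: Q → 5355 L/s, C = (5292·0.6484 + 63.00·140.0)/5355 = 2.288 mg/L.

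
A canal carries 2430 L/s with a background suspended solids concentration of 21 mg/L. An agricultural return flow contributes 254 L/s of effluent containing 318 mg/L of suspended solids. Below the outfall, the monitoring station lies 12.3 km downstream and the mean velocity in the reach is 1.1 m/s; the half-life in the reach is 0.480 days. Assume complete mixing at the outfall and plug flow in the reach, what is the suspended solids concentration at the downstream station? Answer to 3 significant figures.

40.7 mg/L

Mass balance: C = (2430·21.00 + 254.0·318.0) / 2684 = 131800/2684 = 49.11 mg/L.
Travel time t = 12.3·1000 / 1.1 = 11180 s = 3.106 h.
Half-life 0.480 d → k = ln 2 / 0.480 = 1.444 d⁻¹.
Applying C = C₀e^(−kt): 49.11 × 0.8295 = 40.74 mg/L.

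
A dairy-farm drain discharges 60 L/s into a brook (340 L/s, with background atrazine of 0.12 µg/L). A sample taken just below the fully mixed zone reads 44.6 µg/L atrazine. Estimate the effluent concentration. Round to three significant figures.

Mass balance: 340.0·0.1200 + 60.00·Cₑ = 400.0·44.60
→ Cₑ = (400.0·44.60 − 340.0·0.1200) / 60.00 = 296.7 µg/L.

297 µg/L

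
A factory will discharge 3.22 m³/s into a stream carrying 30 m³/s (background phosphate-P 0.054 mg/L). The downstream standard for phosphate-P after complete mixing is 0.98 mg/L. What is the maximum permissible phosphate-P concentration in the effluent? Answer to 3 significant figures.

At the limit, (Qr·Cr + Qe·Cₑ)/(Qr + Qe) = 0.98:
Cₑ = (33.22·0.98 − 30.00·0.05400) / 3.220 = 9.607 mg/L.

9.61 mg/L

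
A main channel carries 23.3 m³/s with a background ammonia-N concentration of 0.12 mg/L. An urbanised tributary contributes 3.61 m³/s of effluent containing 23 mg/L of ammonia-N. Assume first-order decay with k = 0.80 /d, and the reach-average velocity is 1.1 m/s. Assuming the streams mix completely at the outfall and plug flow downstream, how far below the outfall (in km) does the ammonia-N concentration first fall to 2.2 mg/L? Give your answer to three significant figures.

Mass balance: C = (23.30·0.1200 + 3.610·23.00) / 26.91 = 85.83/26.91 = 3.189 mg/L.
Set 3.189·exp(−k·t) = 2.2 → t = ln(3.189/2.2)/k = 40110 s = 11.14 h.
Distance = v·t = 1.1·40110 = 44120 m = 44.12 km.

44.1 km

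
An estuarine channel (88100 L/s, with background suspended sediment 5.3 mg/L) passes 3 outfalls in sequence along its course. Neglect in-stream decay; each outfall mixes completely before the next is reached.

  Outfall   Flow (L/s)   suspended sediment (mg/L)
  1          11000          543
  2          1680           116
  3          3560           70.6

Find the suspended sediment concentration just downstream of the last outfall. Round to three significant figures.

66.0 mg/L

Outfall 1: combined Q = 99100 L/s; C = (88100·5.300 + 11000·543.0)/99100 = 64.98 mg/L.
Outfall 2: combined Q = 100800 L/s; C = (99100·64.98 + 1680·116.0)/100800 = 65.83 mg/L.
Outfall 3: combined Q = 104300 L/s; C = (100800·65.83 + 3560·70.60)/104300 = 66.00 mg/L.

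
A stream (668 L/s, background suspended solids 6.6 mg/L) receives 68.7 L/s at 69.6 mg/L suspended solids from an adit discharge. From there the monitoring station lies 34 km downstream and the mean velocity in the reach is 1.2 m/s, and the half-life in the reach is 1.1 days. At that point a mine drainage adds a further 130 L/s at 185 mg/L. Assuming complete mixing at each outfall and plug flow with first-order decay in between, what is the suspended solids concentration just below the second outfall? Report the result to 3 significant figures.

Conservation of mass: C = (668.0·6.600 + 68.70·69.60) / 736.7 = 9190/736.7 = 12.47 mg/L; combined flow 736.7 L/s.
Travel time t = 34·1000 / 1.2 = 28330 s = 7.870 h.
Half-life 1.1 d → k = ln 2 / 1.1 = 0.6301 d⁻¹.
Decay over the reach: 12.47·exp(−kt) = 12.47·0.8133 = 10.15 mg/L.
Second outfall: C = (736.7·10.15 + 130.0·185.0)/866.7 = 36.37 mg/L.

36.4 mg/L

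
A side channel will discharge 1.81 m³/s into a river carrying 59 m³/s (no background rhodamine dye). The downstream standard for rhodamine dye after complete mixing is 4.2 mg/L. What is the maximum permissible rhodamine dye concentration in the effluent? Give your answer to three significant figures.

At the limit, (Qr·Cr + Qe·Cₑ)/(Qr + Qe) = 4.2:
Cₑ = (60.81·4.2 − 59.00·0) / 1.810 = 141.1 mg/L.

141 mg/L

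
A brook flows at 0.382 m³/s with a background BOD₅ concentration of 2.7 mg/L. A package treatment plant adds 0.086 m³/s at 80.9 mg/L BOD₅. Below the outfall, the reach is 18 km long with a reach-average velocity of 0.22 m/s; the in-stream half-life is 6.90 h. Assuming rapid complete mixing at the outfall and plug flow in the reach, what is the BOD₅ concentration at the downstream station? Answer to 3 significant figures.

1.74 mg/L

After mixing, C = (0.3820·2.700 + 0.08600·80.90) / 0.4680 = 7.989/0.4680 = 17.07 mg/L.
Travel time t = 18·1000 / 0.22 = 81820 s = 22.73 h.
Half-life 6.90 h → k = ln 2 / 6.90 = 0.1005 h⁻¹ = 2.411 d⁻¹.
Applying C = C₀e^(−kt): 17.07 × 0.1020 = 1.741 mg/L.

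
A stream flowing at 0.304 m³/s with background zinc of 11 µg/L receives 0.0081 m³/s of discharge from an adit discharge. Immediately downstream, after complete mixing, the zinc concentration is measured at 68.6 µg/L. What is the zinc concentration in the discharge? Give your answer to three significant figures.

Mass balance: 0.3040·11.00 + 0.008100·Cₑ = 0.3121·68.60
→ Cₑ = (0.3121·68.60 − 0.3040·11.00) / 0.008100 = 2230 µg/L.

2230 µg/L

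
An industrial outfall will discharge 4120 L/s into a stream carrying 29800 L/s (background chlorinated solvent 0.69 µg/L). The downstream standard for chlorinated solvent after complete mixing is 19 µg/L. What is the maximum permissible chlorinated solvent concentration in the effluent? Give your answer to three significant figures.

At the limit, (Qr·Cr + Qe·Cₑ)/(Qr + Qe) = 19:
Cₑ = (33920·19 − 29800·0.6900) / 4120 = 151.4 µg/L.

151 µg/L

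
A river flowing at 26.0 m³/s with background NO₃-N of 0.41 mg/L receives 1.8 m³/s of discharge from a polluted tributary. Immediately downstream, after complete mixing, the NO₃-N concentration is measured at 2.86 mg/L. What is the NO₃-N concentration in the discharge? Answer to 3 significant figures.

Mass balance: 26.00·0.4100 + 1.800·Cₑ = 27.80·2.860
→ Cₑ = (27.80·2.860 − 26.00·0.4100) / 1.800 = 38.25 mg/L.

38.2 mg/L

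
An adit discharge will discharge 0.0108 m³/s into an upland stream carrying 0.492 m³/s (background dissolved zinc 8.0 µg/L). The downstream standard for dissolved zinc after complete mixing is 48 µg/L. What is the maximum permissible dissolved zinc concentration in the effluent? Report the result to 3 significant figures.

1870 µg/L

At the limit, (Qr·Cr + Qe·Cₑ)/(Qr + Qe) = 48:
Cₑ = (0.5028·48 − 0.4920·8.000) / 0.01080 = 1870 µg/L.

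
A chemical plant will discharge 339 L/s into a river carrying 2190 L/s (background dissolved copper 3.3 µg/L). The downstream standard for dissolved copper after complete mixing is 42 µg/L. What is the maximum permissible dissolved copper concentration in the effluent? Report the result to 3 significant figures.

At the limit, (Qr·Cr + Qe·Cₑ)/(Qr + Qe) = 42:
Cₑ = (2529·42 − 2190·3.300) / 339.0 = 292.0 µg/L.

292 µg/L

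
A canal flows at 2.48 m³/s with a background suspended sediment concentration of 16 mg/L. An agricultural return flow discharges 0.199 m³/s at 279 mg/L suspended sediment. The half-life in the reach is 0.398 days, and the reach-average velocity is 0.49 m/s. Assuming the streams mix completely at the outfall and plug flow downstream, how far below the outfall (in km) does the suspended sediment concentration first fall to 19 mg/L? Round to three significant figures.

Flow-weighted average: C = (2.480·16.00 + 0.1990·279.0) / 2.679 = 95.20/2.679 = 35.54 mg/L.
Half-life 0.398 d → k = ln 2 / 0.398 = 1.742 d⁻¹.
Set 35.54·exp(−k·t) = 19 → t = ln(35.54/19)/k = 31060 s = 8.628 h.
Distance = v·t = 0.49·31060 = 15220 m = 15.22 km.

15.2 km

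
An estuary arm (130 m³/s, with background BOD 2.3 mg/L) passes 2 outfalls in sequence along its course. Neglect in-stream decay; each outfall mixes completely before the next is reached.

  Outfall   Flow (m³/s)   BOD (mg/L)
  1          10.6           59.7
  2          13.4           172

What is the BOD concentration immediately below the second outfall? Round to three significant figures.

21.0 mg/L

Below outfall 1: Q → 140.6 m³/s, C = (130.0·2.300 + 10.60·59.70)/140.6 = 6.627 mg/L.
Below outfall 2: Q → 154.0 m³/s, C = (140.6·6.627 + 13.40·172.0)/154.0 = 21.02 mg/L.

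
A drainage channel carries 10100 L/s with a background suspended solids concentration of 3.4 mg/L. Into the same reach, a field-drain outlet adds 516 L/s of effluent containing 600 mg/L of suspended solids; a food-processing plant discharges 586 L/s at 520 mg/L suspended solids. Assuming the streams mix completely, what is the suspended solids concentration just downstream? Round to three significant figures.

Flow-weighted average: C = (10100·3.400 + 516.0·600.0 + 586.0·520.0) / 11200 = 648700/11200 = 57.91 mg/L.

57.9 mg/L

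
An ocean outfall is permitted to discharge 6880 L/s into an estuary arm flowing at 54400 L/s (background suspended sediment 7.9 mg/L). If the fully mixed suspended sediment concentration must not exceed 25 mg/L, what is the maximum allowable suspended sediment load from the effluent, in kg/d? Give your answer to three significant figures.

Mass balance at the limit: 54400·7.900 + 6880·Cₑ = 61280·25 → Cₑ = 160.2 mg/L.
6880 L/s = 6.880 m³/s. Load = 6.880 m³/s × 160.2 g/m³ × 86 400 s/d = 95230 kg/d.

95200 kg/d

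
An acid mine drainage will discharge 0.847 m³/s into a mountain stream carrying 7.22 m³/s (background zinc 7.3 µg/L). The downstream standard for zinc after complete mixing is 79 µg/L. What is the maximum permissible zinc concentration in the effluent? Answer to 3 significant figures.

690 µg/L

At the limit, (Qr·Cr + Qe·Cₑ)/(Qr + Qe) = 79:
Cₑ = (8.067·79 − 7.220·7.300) / 0.8470 = 690.2 µg/L.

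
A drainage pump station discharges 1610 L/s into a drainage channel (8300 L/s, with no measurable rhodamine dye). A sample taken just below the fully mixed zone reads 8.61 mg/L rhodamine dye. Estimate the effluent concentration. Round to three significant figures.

Mass balance: 8300·0 + 1610·Cₑ = 9910·8.610
→ Cₑ = (9910·8.610 − 8300·0) / 1610 = 53.00 mg/L.

53.0 mg/L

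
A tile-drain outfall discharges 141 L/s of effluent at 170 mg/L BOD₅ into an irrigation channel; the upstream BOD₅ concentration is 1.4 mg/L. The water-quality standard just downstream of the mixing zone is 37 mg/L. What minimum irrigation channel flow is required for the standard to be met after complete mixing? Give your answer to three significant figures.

527 L/s

Set C_mix = 37: (Q·1.400 + 141.0·170.0) / (Q + 141.0) = 37
→ Q = 141.0·(170.0 − 37)/(37 − 1.400) = 526.8 L/s.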